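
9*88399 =795591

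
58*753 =43674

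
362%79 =46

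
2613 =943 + 1670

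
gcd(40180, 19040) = 140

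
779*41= 31939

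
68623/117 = 586 + 61/117  =  586.52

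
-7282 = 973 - 8255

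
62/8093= 62/8093 = 0.01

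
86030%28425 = 755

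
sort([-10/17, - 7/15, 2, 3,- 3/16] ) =[-10/17, - 7/15, -3/16,2,3] 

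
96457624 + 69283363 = 165740987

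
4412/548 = 1103/137 = 8.05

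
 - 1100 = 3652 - 4752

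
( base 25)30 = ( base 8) 113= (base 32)2B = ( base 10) 75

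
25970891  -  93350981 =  -67380090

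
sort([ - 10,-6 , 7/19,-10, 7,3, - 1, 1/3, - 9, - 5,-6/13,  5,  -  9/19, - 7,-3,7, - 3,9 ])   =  [-10, - 10,-9,-7,-6,-5,-3,-3, - 1,-9/19, - 6/13, 1/3,7/19, 3,5, 7, 7,9]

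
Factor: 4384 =2^5 *137^1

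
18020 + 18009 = 36029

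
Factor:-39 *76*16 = - 2^6*3^1*13^1*19^1 = - 47424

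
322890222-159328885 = 163561337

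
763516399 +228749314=992265713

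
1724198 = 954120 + 770078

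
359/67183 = 359/67183 = 0.01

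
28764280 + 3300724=32065004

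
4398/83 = 4398/83  =  52.99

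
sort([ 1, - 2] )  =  [-2,  1 ]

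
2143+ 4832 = 6975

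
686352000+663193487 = 1349545487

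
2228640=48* 46430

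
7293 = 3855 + 3438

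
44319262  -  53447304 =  - 9128042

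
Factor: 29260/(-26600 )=  -  11/10=- 2^( -1)*5^( - 1) * 11^1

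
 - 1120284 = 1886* ( - 594)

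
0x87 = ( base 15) 90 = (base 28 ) 4N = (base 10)135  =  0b10000111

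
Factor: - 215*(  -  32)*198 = 2^6  *3^2*5^1*11^1*43^1= 1362240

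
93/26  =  3 + 15/26 = 3.58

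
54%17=3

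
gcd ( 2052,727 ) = 1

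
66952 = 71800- 4848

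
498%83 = 0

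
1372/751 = 1372/751  =  1.83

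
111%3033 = 111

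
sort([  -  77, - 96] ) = [ - 96, - 77]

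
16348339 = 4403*3713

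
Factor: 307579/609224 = 311/616=2^(-3 )*7^(- 1)*11^( - 1 )*311^1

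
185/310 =37/62 = 0.60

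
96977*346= 33554042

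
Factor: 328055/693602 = 35/74 = 2^(- 1 )*5^1*7^1*37^(-1 )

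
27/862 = 27/862 = 0.03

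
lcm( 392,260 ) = 25480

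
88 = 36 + 52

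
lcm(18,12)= 36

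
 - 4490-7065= - 11555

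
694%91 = 57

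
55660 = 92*605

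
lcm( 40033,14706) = 720594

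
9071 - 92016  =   - 82945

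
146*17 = 2482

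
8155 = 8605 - 450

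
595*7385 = 4394075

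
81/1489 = 81/1489  =  0.05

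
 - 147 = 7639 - 7786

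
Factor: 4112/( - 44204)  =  -4/43=-  2^2*43^( - 1 ) 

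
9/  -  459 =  - 1 + 50/51 = - 0.02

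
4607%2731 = 1876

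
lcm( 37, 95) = 3515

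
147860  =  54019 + 93841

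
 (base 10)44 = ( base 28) 1G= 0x2c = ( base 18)28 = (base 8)54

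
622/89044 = 311/44522  =  0.01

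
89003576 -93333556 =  - 4329980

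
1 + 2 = 3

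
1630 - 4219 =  - 2589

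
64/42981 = 64/42981 = 0.00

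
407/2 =407/2 = 203.50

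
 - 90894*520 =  - 47264880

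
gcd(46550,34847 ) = 1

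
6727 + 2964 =9691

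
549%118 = 77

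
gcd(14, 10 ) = 2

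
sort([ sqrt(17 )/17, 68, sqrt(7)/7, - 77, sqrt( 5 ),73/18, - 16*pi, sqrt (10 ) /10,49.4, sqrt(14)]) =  [  -  77,-16*pi,sqrt( 17)/17, sqrt( 10) /10, sqrt( 7 )/7,  sqrt( 5), sqrt(14 ), 73/18,  49.4, 68 ]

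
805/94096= 805/94096 = 0.01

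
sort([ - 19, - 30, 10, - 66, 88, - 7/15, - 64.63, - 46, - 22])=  [ - 66, - 64.63, - 46, - 30, - 22, - 19, - 7/15,  10, 88 ] 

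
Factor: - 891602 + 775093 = -116509=- 263^1*443^1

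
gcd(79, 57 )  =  1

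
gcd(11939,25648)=1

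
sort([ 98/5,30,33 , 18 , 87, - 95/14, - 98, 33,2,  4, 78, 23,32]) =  [ - 98, - 95/14,2, 4, 18, 98/5, 23,30,  32, 33, 33,78,  87]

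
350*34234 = 11981900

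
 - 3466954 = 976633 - 4443587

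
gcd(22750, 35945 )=455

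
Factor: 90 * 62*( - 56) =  - 2^5 * 3^2*5^1 * 7^1 * 31^1 =- 312480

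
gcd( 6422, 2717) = 247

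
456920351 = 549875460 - 92955109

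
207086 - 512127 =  - 305041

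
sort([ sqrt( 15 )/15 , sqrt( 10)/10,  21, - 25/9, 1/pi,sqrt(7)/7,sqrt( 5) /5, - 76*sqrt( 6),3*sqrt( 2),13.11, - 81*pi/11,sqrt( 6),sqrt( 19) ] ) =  [ - 76 * sqrt( 6), - 81*pi/11, - 25/9,  sqrt(15)/15, sqrt( 10)/10,1/pi,sqrt ( 7)/7,sqrt( 5)/5, sqrt( 6 ), 3*sqrt( 2 ),sqrt (19 ),13.11,21 ]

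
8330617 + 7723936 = 16054553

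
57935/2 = 28967 + 1/2 =28967.50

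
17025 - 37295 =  - 20270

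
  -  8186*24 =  - 196464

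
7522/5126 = 1 + 1198/2563 =1.47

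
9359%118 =37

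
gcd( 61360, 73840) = 1040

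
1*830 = 830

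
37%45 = 37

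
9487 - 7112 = 2375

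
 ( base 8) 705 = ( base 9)553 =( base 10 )453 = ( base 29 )FI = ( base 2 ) 111000101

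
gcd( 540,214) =2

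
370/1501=370/1501 = 0.25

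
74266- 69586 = 4680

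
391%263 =128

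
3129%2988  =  141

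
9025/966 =9 + 331/966 = 9.34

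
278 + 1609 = 1887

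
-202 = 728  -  930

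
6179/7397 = 6179/7397 = 0.84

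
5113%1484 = 661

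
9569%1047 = 146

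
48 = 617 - 569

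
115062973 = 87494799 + 27568174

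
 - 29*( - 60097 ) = 1742813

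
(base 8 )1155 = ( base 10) 621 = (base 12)439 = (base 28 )m5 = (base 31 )k1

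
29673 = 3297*9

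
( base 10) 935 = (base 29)137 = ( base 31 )U5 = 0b1110100111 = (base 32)T7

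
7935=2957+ 4978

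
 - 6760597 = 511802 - 7272399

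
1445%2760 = 1445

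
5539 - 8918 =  - 3379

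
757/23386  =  757/23386 = 0.03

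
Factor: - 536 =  - 2^3*67^1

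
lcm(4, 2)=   4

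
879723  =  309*2847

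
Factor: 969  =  3^1*17^1*19^1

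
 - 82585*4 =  - 330340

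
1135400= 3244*350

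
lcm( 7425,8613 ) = 215325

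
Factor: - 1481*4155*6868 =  - 42262615740 = - 2^2*3^1*5^1*17^1*101^1*277^1*1481^1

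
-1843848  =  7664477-9508325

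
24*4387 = 105288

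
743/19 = 39+2/19  =  39.11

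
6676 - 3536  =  3140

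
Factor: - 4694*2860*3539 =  - 2^3*5^1*11^1*13^1*2347^1*3539^1 = -47510508760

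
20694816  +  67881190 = 88576006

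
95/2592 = 95/2592 = 0.04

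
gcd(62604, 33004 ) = 148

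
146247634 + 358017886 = 504265520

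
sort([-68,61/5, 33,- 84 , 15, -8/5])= [ - 84,  -  68,-8/5,61/5  ,  15,33 ]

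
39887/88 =453+23/88 =453.26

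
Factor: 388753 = 61^1*6373^1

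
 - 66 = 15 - 81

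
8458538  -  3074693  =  5383845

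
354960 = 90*3944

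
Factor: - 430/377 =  - 2^1*5^1*13^(-1)*29^(-1 )*43^1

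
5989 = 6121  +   - 132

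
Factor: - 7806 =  - 2^1*3^1*1301^1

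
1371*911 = 1248981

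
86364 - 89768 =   -  3404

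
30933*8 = 247464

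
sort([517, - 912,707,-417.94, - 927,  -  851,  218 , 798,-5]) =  [ - 927, - 912, - 851 , - 417.94,-5,218,517,707,798 ] 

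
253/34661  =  1/137 = 0.01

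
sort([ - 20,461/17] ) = [ - 20,461/17 ] 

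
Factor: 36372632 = 2^3*4546579^1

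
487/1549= 487/1549 =0.31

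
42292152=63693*664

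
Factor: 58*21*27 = 32886 = 2^1*3^4*7^1 * 29^1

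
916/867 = 1 + 49/867 = 1.06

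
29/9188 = 29/9188 = 0.00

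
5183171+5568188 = 10751359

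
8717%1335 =707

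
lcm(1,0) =0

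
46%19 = 8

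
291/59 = 291/59 = 4.93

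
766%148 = 26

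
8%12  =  8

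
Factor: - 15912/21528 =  - 17^1*23^( - 1) = - 17/23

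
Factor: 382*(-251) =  - 95882 = - 2^1 * 191^1*251^1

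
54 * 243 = 13122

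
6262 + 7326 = 13588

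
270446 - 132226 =138220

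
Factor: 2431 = 11^1*13^1*17^1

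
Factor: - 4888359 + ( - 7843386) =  - 12731745 = -3^1*5^1*13^1*109^1*599^1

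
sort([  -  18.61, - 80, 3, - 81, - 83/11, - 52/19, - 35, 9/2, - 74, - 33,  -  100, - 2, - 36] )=[ - 100 ,-81,- 80, - 74,- 36,-35,-33 ,-18.61 , - 83/11, - 52/19, - 2, 3,9/2] 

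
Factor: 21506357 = 23^1*935059^1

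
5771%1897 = 80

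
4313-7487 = -3174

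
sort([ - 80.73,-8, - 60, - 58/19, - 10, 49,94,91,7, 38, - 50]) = [ - 80.73, - 60,-50, - 10, - 8, - 58/19 , 7 , 38, 49, 91,  94]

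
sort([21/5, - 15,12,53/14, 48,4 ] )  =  [ - 15,  53/14, 4, 21/5,12,48]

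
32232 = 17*1896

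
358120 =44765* 8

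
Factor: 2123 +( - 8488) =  - 5^1* 19^1*67^1=-6365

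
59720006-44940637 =14779369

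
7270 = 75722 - 68452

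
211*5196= 1096356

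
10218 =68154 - 57936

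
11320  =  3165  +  8155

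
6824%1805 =1409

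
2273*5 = 11365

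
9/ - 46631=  - 9/46631 = - 0.00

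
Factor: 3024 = 2^4*3^3 * 7^1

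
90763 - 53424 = 37339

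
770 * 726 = 559020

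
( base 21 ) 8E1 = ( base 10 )3823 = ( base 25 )62N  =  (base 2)111011101111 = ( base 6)25411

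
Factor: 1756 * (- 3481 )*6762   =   - 41333644632 = - 2^3*3^1*7^2*23^1*59^2*439^1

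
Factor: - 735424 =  -2^6*11491^1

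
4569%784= 649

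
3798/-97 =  - 3798/97 = -39.15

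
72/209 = 72/209 = 0.34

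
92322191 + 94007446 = 186329637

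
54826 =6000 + 48826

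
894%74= 6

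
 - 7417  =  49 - 7466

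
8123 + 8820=16943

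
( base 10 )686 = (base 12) 492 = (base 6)3102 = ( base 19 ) 1H2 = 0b1010101110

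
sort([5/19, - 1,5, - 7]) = [  -  7, - 1,5/19, 5]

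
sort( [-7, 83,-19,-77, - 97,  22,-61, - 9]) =[ - 97, - 77,-61, - 19 ,-9,-7, 22,83] 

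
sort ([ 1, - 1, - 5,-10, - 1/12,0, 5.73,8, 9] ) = [ - 10, - 5,-1, - 1/12,0,  1,5.73,8, 9] 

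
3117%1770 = 1347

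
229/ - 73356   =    -  1 + 73127/73356  =  - 0.00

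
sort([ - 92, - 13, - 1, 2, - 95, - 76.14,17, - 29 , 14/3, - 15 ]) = [ - 95, - 92, - 76.14, - 29, - 15, - 13, - 1 , 2, 14/3 , 17]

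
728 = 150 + 578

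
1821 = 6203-4382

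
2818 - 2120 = 698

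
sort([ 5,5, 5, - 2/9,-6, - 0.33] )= [-6,- 0.33,-2/9,  5, 5, 5]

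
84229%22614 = 16387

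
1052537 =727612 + 324925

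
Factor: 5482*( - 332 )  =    -  2^3*83^1*2741^1= - 1820024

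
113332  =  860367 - 747035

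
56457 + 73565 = 130022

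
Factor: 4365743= 1151^1*3793^1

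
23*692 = 15916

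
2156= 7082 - 4926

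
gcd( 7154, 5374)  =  2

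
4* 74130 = 296520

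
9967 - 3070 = 6897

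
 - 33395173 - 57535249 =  - 90930422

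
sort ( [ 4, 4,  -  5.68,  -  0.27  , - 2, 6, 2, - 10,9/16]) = [ - 10, - 5.68, - 2,  -  0.27, 9/16, 2,4,4,  6]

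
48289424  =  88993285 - 40703861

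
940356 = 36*26121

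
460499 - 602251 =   -  141752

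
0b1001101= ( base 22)3B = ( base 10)77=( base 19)41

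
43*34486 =1482898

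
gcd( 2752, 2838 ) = 86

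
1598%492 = 122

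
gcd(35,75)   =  5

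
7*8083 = 56581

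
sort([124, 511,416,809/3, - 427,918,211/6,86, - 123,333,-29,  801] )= [ - 427, - 123 , - 29, 211/6,  86,124,809/3,333, 416,511,801, 918]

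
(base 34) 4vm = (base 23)ahj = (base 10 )5700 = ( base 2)1011001000100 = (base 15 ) 1A50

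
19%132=19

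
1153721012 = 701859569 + 451861443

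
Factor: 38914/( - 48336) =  - 19457/24168 = -2^( - 3)*3^( - 1)*19^( - 1)*53^ ( - 1)*19457^1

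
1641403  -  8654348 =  - 7012945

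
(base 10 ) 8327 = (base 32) 847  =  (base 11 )6290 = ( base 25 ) D82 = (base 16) 2087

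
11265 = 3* 3755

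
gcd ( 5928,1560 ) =312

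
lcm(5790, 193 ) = 5790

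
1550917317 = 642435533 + 908481784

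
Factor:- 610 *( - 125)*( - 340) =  - 2^3*5^5 * 17^1*61^1=   - 25925000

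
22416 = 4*5604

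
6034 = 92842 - 86808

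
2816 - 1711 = 1105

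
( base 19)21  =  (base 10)39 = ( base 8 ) 47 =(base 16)27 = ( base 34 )15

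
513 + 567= 1080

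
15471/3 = 5157 =5157.00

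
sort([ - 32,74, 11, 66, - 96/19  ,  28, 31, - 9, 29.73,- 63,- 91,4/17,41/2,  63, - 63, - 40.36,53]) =[ -91,-63,  -  63 ,  -  40.36,- 32, -9,  -  96/19, 4/17, 11, 41/2 , 28, 29.73, 31, 53, 63, 66, 74]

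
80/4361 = 80/4361= 0.02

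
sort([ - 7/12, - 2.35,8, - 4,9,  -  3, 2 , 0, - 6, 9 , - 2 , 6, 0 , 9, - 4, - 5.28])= [ - 6, - 5.28, - 4 , - 4, - 3, - 2.35, - 2, - 7/12, 0, 0,2, 6, 8 , 9, 9, 9 ]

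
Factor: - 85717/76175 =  - 5^ ( - 2 ) * 11^ (-1)*277^(-1 ) * 85717^1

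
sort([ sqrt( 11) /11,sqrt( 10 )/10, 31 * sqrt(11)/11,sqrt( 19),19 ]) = [sqrt( 11)/11,  sqrt (10)/10,sqrt(19 ),31 * sqrt( 11 ) /11,19]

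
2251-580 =1671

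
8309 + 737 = 9046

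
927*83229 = 77153283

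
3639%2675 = 964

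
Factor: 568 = 2^3*71^1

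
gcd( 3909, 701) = 1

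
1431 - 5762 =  - 4331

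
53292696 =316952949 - 263660253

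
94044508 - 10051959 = 83992549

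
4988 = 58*86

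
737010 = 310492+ 426518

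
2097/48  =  699/16 = 43.69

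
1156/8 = 289/2 = 144.50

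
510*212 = 108120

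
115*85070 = 9783050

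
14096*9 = 126864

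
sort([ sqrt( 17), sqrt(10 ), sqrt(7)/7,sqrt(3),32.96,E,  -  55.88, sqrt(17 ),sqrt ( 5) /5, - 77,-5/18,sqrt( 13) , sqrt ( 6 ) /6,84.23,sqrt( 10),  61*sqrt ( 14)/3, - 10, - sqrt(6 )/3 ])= [ -77,  -  55.88, - 10, - sqrt (6)/3, - 5/18, sqrt ( 7 ) /7,  sqrt( 6 ) /6,sqrt( 5 ) /5, sqrt ( 3 ),  E,sqrt( 10 ) , sqrt( 10 ),sqrt( 13 ),sqrt(17 ) , sqrt(17 ),  32.96, 61*sqrt(14 ) /3,84.23]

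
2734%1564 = 1170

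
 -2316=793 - 3109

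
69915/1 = 69915 = 69915.00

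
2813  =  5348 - 2535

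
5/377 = 5/377 = 0.01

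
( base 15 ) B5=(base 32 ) 5a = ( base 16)AA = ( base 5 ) 1140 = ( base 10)170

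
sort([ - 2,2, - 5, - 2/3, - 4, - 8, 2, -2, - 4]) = [-8, - 5,  -  4,  -  4, - 2,  -  2,  -  2/3,2,2 ]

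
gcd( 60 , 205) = 5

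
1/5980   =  1/5980= 0.00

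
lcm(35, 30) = 210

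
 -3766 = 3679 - 7445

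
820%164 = 0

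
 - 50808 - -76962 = 26154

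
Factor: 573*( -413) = -236649 = - 3^1*7^1*59^1*191^1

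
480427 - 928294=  - 447867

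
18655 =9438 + 9217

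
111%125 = 111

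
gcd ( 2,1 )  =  1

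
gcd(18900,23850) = 450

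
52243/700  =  74+443/700=   74.63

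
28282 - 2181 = 26101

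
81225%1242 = 495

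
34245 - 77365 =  - 43120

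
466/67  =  6 + 64/67 = 6.96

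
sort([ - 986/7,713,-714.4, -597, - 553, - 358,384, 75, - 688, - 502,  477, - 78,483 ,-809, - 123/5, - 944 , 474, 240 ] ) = [  -  944, - 809, - 714.4,- 688 , - 597, - 553, - 502, - 358, - 986/7, - 78, - 123/5 , 75,240,384, 474,477,483, 713]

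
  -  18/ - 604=9/302 = 0.03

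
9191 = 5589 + 3602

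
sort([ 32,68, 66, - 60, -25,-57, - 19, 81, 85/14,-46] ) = [- 60, - 57,  -  46, - 25, - 19, 85/14 , 32, 66,68,81]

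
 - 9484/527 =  - 18+2/527 = - 18.00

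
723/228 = 3  +  13/76 = 3.17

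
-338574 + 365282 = 26708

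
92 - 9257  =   - 9165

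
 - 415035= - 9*46115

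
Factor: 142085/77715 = 181/99=3^( - 2)*11^ (  -  1 )*181^1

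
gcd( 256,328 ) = 8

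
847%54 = 37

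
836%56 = 52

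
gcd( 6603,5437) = 1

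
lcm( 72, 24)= 72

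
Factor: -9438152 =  - 2^3*673^1*1753^1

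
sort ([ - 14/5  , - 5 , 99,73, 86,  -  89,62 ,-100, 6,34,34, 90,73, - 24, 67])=[  -  100, - 89 ,  -  24, - 5,-14/5, 6, 34,  34,62,67, 73, 73,86,90,99]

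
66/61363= 66/61363 = 0.00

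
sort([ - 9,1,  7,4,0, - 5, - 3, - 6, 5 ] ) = [ - 9, - 6,-5, - 3, 0, 1, 4,5,7 ] 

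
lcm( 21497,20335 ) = 752395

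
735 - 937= -202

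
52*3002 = 156104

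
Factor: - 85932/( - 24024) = 93/26 = 2^(-1)*3^1 * 13^(  -  1)*31^1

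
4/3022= 2/1511  =  0.00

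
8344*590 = 4922960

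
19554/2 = 9777 = 9777.00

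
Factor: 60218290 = 2^1 * 5^1*11^1*89^1*6151^1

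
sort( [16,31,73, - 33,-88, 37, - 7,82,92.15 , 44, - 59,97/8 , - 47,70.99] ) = [ - 88,-59,  -  47, - 33, - 7,97/8,16, 31,37,44 , 70.99,73,82, 92.15]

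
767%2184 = 767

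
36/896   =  9/224 = 0.04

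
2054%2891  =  2054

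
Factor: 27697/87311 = 7^( - 1 ) * 12473^( - 1)*27697^1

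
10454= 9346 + 1108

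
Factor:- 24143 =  - 7^1*3449^1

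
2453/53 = 2453/53= 46.28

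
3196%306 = 136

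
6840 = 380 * 18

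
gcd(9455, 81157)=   1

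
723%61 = 52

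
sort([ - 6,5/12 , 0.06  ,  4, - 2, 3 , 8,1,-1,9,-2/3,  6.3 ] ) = [ - 6, - 2, - 1, - 2/3,0.06,5/12 , 1,3,4,6.3, 8,9]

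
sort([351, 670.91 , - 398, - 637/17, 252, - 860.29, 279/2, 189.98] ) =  [  -  860.29,  -  398, - 637/17 , 279/2,189.98, 252,351,  670.91] 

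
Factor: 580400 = 2^4*5^2*1451^1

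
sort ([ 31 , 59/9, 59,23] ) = [ 59/9, 23, 31,59]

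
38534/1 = 38534 =38534.00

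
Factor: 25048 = 2^3*31^1*101^1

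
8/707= 8/707 = 0.01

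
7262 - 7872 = -610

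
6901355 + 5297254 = 12198609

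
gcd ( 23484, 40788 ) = 1236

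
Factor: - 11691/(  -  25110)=2^( - 1 )*3^(  -  1)*5^ (-1)*31^(-1)*433^1=433/930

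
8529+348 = 8877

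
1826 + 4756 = 6582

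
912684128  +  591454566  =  1504138694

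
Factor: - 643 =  - 643^1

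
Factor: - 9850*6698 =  - 65975300 = - 2^2  *  5^2*17^1 * 197^2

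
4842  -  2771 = 2071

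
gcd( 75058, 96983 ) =1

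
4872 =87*56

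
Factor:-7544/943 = -8 = - 2^3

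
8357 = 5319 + 3038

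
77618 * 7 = 543326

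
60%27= 6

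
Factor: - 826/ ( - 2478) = 1/3 = 3^( - 1 ) 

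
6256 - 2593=3663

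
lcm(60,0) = 0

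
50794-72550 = - 21756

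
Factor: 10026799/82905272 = 2^( - 3)* 683^ ( - 1 )*15173^( - 1)*10026799^1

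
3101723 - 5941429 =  - 2839706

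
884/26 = 34 = 34.00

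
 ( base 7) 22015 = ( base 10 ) 5500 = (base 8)12574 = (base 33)51m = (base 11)4150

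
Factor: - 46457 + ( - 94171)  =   - 140628 = -2^2*3^1 * 11719^1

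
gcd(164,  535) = 1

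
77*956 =73612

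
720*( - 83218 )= - 59916960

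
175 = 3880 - 3705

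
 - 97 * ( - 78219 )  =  7587243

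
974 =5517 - 4543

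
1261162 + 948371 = 2209533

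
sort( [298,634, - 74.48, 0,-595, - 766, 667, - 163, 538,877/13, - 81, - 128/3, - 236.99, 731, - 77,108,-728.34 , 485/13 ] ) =[-766,- 728.34, - 595,  -  236.99, - 163,-81, - 77, - 74.48,- 128/3, 0, 485/13,877/13,108, 298, 538, 634, 667, 731] 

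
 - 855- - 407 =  - 448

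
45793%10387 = 4245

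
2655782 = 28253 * 94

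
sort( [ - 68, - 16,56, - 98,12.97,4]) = [ - 98,  -  68, - 16,4,  12.97,56 ]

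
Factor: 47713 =47713^1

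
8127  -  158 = 7969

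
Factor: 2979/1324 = 2^( - 2)*3^2 = 9/4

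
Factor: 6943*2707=18794701  =  53^1*131^1*2707^1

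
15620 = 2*7810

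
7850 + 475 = 8325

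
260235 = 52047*5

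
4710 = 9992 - 5282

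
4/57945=4/57945=0.00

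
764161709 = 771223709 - 7062000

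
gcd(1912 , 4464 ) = 8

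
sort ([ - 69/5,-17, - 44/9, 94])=[-17, - 69/5, - 44/9, 94] 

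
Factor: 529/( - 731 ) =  - 17^( - 1)*23^2*43^( - 1)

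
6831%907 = 482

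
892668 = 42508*21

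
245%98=49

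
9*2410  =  21690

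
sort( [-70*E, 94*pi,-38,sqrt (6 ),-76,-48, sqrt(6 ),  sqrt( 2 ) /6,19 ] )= [ - 70*E,- 76, - 48, - 38,sqrt( 2) /6,sqrt(  6) , sqrt( 6),19, 94*pi]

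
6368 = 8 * 796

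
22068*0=0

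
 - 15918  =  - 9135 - 6783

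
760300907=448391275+311909632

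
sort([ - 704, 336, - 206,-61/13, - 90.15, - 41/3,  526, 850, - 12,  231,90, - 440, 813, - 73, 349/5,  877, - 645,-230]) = [  -  704,- 645, - 440, - 230,-206, - 90.15 , - 73, - 41/3, - 12, - 61/13,349/5,90,231, 336 , 526,813, 850,  877 ]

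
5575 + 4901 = 10476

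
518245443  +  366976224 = 885221667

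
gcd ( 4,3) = 1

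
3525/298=11 + 247/298 = 11.83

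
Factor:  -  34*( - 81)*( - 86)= - 236844 = - 2^2 *3^4*17^1*43^1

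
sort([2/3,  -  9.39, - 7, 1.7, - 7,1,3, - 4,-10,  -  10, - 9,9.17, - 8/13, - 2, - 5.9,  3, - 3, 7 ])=[ - 10, - 10, - 9.39, - 9, - 7, - 7, -5.9, - 4, - 3 ,-2, - 8/13, 2/3,1, 1.7,3, 3, 7, 9.17] 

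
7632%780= 612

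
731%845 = 731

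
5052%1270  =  1242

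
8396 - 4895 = 3501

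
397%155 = 87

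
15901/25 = 15901/25 = 636.04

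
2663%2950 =2663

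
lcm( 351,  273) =2457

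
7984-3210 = 4774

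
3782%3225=557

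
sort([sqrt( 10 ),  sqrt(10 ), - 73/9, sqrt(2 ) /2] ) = [-73/9,sqrt( 2 )/2,sqrt(10 ), sqrt( 10)] 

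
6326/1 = 6326 =6326.00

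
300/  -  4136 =  -  1 + 959/1034=- 0.07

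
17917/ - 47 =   -  17917/47 =- 381.21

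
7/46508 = 1/6644 = 0.00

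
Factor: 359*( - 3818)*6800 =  - 2^5*5^2*17^1*23^1*83^1*359^1 = - 9320501600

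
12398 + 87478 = 99876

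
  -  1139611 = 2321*(-491)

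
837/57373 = 837/57373 = 0.01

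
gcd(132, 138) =6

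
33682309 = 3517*9577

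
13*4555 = 59215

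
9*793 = 7137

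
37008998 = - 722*(  -  51259)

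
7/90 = 7/90 = 0.08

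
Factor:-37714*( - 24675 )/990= 3^( - 1 )*5^1*7^1*11^(-1)*47^1 * 109^1*173^1=31019765/33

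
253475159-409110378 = - 155635219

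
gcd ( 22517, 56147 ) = 1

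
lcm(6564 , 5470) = 32820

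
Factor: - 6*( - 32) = 2^6*3^1 = 192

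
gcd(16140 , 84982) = 2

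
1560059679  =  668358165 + 891701514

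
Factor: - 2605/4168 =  - 5/8 = -2^( - 3)*5^1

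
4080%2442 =1638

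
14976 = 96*156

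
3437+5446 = 8883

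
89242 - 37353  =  51889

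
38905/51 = 762+43/51 = 762.84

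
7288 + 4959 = 12247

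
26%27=26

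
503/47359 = 503/47359 = 0.01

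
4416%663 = 438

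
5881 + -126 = 5755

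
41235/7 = 41235/7  =  5890.71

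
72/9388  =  18/2347  =  0.01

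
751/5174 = 751/5174 = 0.15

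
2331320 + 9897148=12228468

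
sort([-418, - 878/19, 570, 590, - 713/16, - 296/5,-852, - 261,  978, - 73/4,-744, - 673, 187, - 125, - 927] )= [  -  927, - 852, - 744, - 673,- 418, -261 , - 125, - 296/5, - 878/19, - 713/16, - 73/4,187,570,  590, 978 ] 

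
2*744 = 1488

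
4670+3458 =8128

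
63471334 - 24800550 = 38670784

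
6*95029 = 570174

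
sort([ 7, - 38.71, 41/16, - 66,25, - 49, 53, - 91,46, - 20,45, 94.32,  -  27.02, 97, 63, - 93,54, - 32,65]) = [ - 93,  -  91, - 66, - 49, - 38.71, - 32 , - 27.02, - 20, 41/16,7,25  ,  45,46,53, 54,63,  65, 94.32 , 97 ] 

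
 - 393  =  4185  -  4578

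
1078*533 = 574574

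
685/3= 228 + 1/3 = 228.33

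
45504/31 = 1467 + 27/31  =  1467.87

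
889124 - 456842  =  432282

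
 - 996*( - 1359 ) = 1353564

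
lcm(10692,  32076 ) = 32076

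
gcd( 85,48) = 1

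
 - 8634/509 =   -  17 + 19/509 = -16.96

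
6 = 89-83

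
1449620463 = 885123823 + 564496640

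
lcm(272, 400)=6800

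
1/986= 1/986 = 0.00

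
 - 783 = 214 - 997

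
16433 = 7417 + 9016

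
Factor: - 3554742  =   - 2^1* 3^1* 23^1 * 25759^1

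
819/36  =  91/4 = 22.75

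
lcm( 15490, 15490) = 15490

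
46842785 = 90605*517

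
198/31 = 198/31 = 6.39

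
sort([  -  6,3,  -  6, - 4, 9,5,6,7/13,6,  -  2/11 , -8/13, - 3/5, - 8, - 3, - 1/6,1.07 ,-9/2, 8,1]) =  [ - 8,- 6, - 6, - 9/2, - 4,- 3, - 8/13, - 3/5, - 2/11, - 1/6, 7/13,1, 1.07,3,5,  6,6, 8, 9]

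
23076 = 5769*4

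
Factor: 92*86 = 7912 = 2^3*23^1 * 43^1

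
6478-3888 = 2590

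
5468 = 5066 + 402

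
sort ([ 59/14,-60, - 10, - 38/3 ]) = [ - 60, - 38/3, - 10 , 59/14]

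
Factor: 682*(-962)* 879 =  - 576697836 = - 2^2*3^1*11^1*13^1 * 31^1*37^1* 293^1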